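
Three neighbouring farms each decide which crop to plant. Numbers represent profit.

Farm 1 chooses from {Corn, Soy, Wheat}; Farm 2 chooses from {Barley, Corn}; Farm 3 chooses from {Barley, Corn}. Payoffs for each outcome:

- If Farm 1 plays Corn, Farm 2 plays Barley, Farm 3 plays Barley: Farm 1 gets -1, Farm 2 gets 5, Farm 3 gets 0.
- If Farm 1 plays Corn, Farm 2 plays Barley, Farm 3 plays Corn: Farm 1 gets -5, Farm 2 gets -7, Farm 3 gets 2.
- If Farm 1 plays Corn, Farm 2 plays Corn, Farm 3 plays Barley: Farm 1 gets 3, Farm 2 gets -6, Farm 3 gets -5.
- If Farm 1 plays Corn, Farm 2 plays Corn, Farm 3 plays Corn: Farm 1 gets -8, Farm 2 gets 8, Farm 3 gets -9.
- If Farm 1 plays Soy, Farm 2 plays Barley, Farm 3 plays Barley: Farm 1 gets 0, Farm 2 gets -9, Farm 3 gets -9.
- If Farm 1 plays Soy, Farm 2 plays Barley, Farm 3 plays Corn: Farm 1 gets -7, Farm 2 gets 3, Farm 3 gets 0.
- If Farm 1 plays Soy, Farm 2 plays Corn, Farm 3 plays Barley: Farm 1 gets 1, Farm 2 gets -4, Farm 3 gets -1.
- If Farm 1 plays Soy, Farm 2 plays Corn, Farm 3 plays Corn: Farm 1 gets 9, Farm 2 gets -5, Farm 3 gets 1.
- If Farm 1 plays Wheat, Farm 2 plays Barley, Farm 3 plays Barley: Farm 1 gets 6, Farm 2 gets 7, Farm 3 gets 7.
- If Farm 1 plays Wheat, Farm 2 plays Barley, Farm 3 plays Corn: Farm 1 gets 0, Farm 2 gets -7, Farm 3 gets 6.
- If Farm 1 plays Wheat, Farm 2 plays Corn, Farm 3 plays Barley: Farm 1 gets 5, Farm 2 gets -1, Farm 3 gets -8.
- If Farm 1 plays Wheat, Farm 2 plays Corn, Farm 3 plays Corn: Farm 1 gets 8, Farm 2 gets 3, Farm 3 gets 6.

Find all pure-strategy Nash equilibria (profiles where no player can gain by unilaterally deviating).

The unique pure-strategy Nash equilibrium is (Wheat, Barley, Barley).

(Corn, Barley, Barley): Farm 1 can switch to Soy (-1 → 0). Not NE.
(Corn, Barley, Corn): Farm 1 can switch to Wheat (-5 → 0). Not NE.
(Corn, Corn, Barley): Farm 1 can switch to Wheat (3 → 5). Not NE.
(Corn, Corn, Corn): Farm 1 can switch to Soy (-8 → 9). Not NE.
(Soy, Barley, Barley): Farm 1 can switch to Wheat (0 → 6). Not NE.
(Soy, Barley, Corn): Farm 1 can switch to Corn (-7 → -5). Not NE.
(Wheat, Barley, Barley): Farm 1 gets 6, best alternative 0; Farm 2 gets 7, best alternative -1; Farm 3 gets 7, best alternative 6. No profitable deviation — NE.
(The remaining 5 profiles each have a profitable deviation by the same check.)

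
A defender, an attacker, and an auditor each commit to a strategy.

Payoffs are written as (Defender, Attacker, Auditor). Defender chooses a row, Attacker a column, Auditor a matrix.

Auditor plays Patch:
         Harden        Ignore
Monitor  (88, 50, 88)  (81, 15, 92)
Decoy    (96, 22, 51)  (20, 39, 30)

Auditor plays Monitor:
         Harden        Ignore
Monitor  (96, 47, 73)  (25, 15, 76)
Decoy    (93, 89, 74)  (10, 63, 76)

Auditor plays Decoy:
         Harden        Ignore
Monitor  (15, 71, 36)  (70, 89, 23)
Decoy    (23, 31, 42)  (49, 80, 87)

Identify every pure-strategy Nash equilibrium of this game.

Defender against (Harden, Patch): payoffs 88, 96 → best response Decoy.
Defender against (Harden, Monitor): payoffs 96, 93 → best response Monitor.
Defender against (Harden, Decoy): payoffs 15, 23 → best response Decoy.
Defender against (Ignore, Patch): payoffs 81, 20 → best response Monitor.
Defender against (Ignore, Monitor): payoffs 25, 10 → best response Monitor.
Defender against (Ignore, Decoy): payoffs 70, 49 → best response Monitor.
Attacker against (Monitor, Patch): payoffs 50, 15 → best response Harden.
Attacker against (Monitor, Monitor): payoffs 47, 15 → best response Harden.
Attacker against (Monitor, Decoy): payoffs 71, 89 → best response Ignore.
Attacker against (Decoy, Patch): payoffs 22, 39 → best response Ignore.
Attacker against (Decoy, Monitor): payoffs 89, 63 → best response Harden.
Attacker against (Decoy, Decoy): payoffs 31, 80 → best response Ignore.
Auditor against (Monitor, Harden): payoffs 88, 73, 36 → best response Patch.
Auditor against (Monitor, Ignore): payoffs 92, 76, 23 → best response Patch.
Auditor against (Decoy, Harden): payoffs 51, 74, 42 → best response Monitor.
Auditor against (Decoy, Ignore): payoffs 30, 76, 87 → best response Decoy.
No profile is a mutual best response for all players.

This game has no pure Nash equilibrium.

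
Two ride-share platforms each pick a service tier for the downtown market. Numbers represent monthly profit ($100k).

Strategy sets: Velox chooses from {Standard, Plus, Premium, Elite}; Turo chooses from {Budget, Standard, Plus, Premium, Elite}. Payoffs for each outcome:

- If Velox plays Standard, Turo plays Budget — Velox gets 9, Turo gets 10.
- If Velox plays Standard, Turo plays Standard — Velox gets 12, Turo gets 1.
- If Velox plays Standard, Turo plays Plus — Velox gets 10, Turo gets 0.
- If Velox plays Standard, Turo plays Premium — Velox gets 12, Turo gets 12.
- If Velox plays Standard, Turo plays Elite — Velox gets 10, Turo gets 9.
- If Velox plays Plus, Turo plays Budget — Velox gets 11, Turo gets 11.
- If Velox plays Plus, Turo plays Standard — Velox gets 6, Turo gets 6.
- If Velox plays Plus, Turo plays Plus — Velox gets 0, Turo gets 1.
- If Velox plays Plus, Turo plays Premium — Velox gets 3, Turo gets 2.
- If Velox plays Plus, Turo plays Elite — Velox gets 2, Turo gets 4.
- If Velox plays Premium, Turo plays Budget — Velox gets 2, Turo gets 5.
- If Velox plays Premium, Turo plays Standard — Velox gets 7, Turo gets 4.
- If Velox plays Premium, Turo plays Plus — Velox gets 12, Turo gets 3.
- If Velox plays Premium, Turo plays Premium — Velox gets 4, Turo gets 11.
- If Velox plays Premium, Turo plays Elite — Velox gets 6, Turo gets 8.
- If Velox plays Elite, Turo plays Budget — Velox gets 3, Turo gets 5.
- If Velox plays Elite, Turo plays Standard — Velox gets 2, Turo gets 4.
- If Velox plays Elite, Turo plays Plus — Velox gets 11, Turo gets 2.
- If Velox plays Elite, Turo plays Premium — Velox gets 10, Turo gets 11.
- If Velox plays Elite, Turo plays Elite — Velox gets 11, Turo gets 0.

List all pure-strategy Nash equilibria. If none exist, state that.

(Standard, Premium) and (Plus, Budget)

Velox against Budget: payoffs 9, 11, 2, 3 → best response Plus.
Velox against Standard: payoffs 12, 6, 7, 2 → best response Standard.
Velox against Plus: payoffs 10, 0, 12, 11 → best response Premium.
Velox against Premium: payoffs 12, 3, 4, 10 → best response Standard.
Velox against Elite: payoffs 10, 2, 6, 11 → best response Elite.
Turo against Standard: payoffs 10, 1, 0, 12, 9 → best response Premium.
Turo against Plus: payoffs 11, 6, 1, 2, 4 → best response Budget.
Turo against Premium: payoffs 5, 4, 3, 11, 8 → best response Premium.
Turo against Elite: payoffs 5, 4, 2, 11, 0 → best response Premium.
Mutual best responses: (Standard, Premium); (Plus, Budget).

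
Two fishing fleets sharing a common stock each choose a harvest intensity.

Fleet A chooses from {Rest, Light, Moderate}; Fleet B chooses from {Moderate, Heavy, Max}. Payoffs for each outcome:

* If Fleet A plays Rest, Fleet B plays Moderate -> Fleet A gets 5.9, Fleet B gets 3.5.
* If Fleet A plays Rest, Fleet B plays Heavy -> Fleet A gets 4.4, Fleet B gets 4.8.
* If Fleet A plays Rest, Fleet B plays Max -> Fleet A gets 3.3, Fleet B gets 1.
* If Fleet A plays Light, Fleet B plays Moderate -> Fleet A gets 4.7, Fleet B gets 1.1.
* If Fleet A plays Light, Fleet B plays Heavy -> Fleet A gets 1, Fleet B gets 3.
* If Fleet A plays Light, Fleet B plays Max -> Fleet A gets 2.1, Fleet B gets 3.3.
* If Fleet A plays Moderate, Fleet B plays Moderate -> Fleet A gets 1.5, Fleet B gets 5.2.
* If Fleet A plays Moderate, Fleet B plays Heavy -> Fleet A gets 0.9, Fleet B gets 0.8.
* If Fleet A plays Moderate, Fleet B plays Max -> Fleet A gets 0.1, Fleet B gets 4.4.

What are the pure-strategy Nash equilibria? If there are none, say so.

Fleet A against Moderate: payoffs 5.9, 4.7, 1.5 → best response Rest.
Fleet A against Heavy: payoffs 4.4, 1, 0.9 → best response Rest.
Fleet A against Max: payoffs 3.3, 2.1, 0.1 → best response Rest.
Fleet B against Rest: payoffs 3.5, 4.8, 1 → best response Heavy.
Fleet B against Light: payoffs 1.1, 3, 3.3 → best response Max.
Fleet B against Moderate: payoffs 5.2, 0.8, 4.4 → best response Moderate.
Mutual best responses: (Rest, Heavy).

Pure NE: (Rest, Heavy)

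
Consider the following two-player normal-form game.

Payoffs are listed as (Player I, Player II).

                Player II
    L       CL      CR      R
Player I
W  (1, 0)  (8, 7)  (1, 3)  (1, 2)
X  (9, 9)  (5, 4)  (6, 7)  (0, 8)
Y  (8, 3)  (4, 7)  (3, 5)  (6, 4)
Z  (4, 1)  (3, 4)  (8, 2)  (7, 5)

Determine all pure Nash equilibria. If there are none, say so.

The pure Nash equilibria are (W, CL), (X, L), (Z, R).

(W, L): Player I can switch to X (1 → 9). Not NE.
(W, CL): Player I gets 8, best alternative 5; Player II gets 7, best alternative 3. No profitable deviation — NE.
(W, CR): Player I can switch to X (1 → 6). Not NE.
(W, R): Player I can switch to Y (1 → 6). Not NE.
(X, L): Player I gets 9, best alternative 8; Player II gets 9, best alternative 8. No profitable deviation — NE.
(X, CL): Player I can switch to W (5 → 8). Not NE.
(X, CR): Player I can switch to Z (6 → 8). Not NE.
(X, R): Player I can switch to W (0 → 1). Not NE.
(Z, R): Player I gets 7, best alternative 6; Player II gets 5, best alternative 4. No profitable deviation — NE.
(The remaining 7 profiles each have a profitable deviation by the same check.)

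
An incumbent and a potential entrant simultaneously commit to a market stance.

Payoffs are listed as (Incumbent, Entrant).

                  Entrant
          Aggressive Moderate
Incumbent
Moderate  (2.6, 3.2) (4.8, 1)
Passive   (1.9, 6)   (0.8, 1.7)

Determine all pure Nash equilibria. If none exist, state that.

Pure NE: (Moderate, Aggressive)

Check each profile: it is a Nash equilibrium iff no player can strictly gain by switching unilaterally.
(Moderate, Aggressive): Incumbent gets 2.6, best alternative 1.9; Entrant gets 3.2, best alternative 1. No profitable deviation — NE.
(Moderate, Moderate): Entrant can switch to Aggressive (1 → 3.2). Not NE.
(Passive, Aggressive): Incumbent can switch to Moderate (1.9 → 2.6). Not NE.
(Passive, Moderate): Incumbent can switch to Moderate (0.8 → 4.8). Not NE.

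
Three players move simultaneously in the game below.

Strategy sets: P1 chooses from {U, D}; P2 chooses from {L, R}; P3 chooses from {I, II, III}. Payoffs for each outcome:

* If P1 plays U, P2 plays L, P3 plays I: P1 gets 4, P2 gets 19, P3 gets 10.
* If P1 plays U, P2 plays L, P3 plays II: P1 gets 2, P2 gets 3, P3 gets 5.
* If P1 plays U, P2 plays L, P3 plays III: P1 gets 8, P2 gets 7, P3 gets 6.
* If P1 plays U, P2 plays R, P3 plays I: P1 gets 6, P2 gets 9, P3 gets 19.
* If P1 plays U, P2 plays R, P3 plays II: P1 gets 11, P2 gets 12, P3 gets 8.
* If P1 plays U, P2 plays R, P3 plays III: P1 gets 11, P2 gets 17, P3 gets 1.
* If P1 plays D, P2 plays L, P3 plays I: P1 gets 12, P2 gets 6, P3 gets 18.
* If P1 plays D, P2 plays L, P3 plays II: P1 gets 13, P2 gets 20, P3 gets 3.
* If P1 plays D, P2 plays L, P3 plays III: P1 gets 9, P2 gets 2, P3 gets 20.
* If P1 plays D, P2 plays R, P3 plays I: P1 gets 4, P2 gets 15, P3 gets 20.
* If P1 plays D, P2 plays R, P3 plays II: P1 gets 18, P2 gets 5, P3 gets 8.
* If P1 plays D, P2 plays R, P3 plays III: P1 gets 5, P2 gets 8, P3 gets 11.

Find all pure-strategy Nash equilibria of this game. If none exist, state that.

P1 against (L, I): payoffs 4, 12 → best response D.
P1 against (L, II): payoffs 2, 13 → best response D.
P1 against (L, III): payoffs 8, 9 → best response D.
P1 against (R, I): payoffs 6, 4 → best response U.
P1 against (R, II): payoffs 11, 18 → best response D.
P1 against (R, III): payoffs 11, 5 → best response U.
P2 against (U, I): payoffs 19, 9 → best response L.
P2 against (U, II): payoffs 3, 12 → best response R.
P2 against (U, III): payoffs 7, 17 → best response R.
P2 against (D, I): payoffs 6, 15 → best response R.
P2 against (D, II): payoffs 20, 5 → best response L.
P2 against (D, III): payoffs 2, 8 → best response R.
P3 against (U, L): payoffs 10, 5, 6 → best response I.
P3 against (U, R): payoffs 19, 8, 1 → best response I.
P3 against (D, L): payoffs 18, 3, 20 → best response III.
P3 against (D, R): payoffs 20, 8, 11 → best response I.
No profile is a mutual best response for all players.

This game has no pure Nash equilibrium.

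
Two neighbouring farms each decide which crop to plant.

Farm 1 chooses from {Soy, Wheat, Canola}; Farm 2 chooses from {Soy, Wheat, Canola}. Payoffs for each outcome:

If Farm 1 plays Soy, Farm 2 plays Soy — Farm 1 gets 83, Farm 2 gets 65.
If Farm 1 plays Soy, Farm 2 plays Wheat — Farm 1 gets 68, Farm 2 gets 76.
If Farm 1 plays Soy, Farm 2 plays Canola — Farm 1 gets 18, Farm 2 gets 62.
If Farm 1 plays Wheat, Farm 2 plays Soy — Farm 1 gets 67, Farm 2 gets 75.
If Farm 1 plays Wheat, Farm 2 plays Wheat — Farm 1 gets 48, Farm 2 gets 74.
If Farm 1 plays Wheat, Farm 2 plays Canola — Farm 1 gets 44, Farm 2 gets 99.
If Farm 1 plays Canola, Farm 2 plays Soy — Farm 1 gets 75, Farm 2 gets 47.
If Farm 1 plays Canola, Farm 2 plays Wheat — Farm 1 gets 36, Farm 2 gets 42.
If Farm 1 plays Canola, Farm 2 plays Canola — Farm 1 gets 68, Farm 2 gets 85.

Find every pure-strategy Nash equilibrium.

The pure Nash equilibria are (Soy, Wheat); (Canola, Canola).

Farm 1 against Soy: payoffs 83, 67, 75 → best response Soy.
Farm 1 against Wheat: payoffs 68, 48, 36 → best response Soy.
Farm 1 against Canola: payoffs 18, 44, 68 → best response Canola.
Farm 2 against Soy: payoffs 65, 76, 62 → best response Wheat.
Farm 2 against Wheat: payoffs 75, 74, 99 → best response Canola.
Farm 2 against Canola: payoffs 47, 42, 85 → best response Canola.
Mutual best responses: (Soy, Wheat); (Canola, Canola).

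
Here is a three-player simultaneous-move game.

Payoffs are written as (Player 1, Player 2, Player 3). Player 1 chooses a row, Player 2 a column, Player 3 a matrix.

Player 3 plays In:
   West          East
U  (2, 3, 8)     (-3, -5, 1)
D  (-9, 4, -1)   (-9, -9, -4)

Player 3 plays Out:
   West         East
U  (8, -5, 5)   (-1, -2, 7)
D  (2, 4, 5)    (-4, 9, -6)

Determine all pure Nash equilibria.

The pure Nash equilibria are (U, West, In); (U, East, Out).

For each strategy profile, look for a profitable unilateral deviation.
(U, West, In): Player 1 gets 2, best alternative -9; Player 2 gets 3, best alternative -5; Player 3 gets 8, best alternative 5. No profitable deviation — NE.
(U, West, Out): Player 2 can switch to East (-5 → -2). Not NE.
(U, East, In): Player 2 can switch to West (-5 → 3). Not NE.
(U, East, Out): Player 1 gets -1, best alternative -4; Player 2 gets -2, best alternative -5; Player 3 gets 7, best alternative 1. No profitable deviation — NE.
(D, West, In): Player 1 can switch to U (-9 → 2). Not NE.
(D, West, Out): Player 1 can switch to U (2 → 8). Not NE.
(D, East, In): Player 1 can switch to U (-9 → -3). Not NE.
(D, East, Out): Player 1 can switch to U (-4 → -1). Not NE.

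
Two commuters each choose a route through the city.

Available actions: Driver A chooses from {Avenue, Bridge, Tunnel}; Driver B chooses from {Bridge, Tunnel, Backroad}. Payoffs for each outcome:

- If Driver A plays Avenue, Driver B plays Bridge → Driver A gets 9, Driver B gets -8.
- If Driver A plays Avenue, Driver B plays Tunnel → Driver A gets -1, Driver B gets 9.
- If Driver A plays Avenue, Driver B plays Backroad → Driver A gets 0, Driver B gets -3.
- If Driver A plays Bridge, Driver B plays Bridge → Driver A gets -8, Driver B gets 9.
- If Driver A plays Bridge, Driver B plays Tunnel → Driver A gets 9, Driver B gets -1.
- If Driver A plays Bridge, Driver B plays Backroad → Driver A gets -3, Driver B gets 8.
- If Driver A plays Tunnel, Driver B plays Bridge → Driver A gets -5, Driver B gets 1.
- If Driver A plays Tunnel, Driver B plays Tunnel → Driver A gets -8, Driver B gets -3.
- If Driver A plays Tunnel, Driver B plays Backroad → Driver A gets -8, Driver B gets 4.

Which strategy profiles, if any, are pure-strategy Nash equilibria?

(Avenue, Bridge): Driver B can switch to Tunnel (-8 → 9). Not NE.
(Avenue, Tunnel): Driver A can switch to Bridge (-1 → 9). Not NE.
(Avenue, Backroad): Driver B can switch to Tunnel (-3 → 9). Not NE.
(Bridge, Bridge): Driver A can switch to Avenue (-8 → 9). Not NE.
(Bridge, Tunnel): Driver B can switch to Bridge (-1 → 9). Not NE.
(Bridge, Backroad): Driver A can switch to Avenue (-3 → 0). Not NE.
(Tunnel, Bridge): Driver A can switch to Avenue (-5 → 9). Not NE.
(Tunnel, Tunnel): Driver A can switch to Avenue (-8 → -1). Not NE.
(Tunnel, Backroad): Driver A can switch to Avenue (-8 → 0). Not NE.

There is no pure-strategy Nash equilibrium.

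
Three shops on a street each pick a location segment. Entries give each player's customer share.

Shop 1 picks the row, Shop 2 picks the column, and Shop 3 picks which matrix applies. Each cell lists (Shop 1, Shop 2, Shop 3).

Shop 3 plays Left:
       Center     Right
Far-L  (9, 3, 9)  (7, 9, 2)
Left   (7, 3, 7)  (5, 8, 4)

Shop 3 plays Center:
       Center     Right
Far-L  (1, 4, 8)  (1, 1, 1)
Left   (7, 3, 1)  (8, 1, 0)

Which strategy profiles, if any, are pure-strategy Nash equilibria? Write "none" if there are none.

(Far-L, Right, Left)

Shop 1 against (Center, Left): payoffs 9, 7 → best response Far-L.
Shop 1 against (Center, Center): payoffs 1, 7 → best response Left.
Shop 1 against (Right, Left): payoffs 7, 5 → best response Far-L.
Shop 1 against (Right, Center): payoffs 1, 8 → best response Left.
Shop 2 against (Far-L, Left): payoffs 3, 9 → best response Right.
Shop 2 against (Far-L, Center): payoffs 4, 1 → best response Center.
Shop 2 against (Left, Left): payoffs 3, 8 → best response Right.
Shop 2 against (Left, Center): payoffs 3, 1 → best response Center.
Shop 3 against (Far-L, Center): payoffs 9, 8 → best response Left.
Shop 3 against (Far-L, Right): payoffs 2, 1 → best response Left.
Shop 3 against (Left, Center): payoffs 7, 1 → best response Left.
Shop 3 against (Left, Right): payoffs 4, 0 → best response Left.
Mutual best responses: (Far-L, Right, Left).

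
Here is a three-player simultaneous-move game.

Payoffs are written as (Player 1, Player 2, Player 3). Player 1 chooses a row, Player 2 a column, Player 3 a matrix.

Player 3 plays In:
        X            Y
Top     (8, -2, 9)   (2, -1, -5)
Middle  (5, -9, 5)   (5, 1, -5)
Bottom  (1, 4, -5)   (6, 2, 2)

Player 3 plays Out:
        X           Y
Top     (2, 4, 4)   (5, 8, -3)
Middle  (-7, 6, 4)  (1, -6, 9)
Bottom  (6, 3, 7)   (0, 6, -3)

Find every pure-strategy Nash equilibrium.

Player 1 against (X, In): payoffs 8, 5, 1 → best response Top.
Player 1 against (X, Out): payoffs 2, -7, 6 → best response Bottom.
Player 1 against (Y, In): payoffs 2, 5, 6 → best response Bottom.
Player 1 against (Y, Out): payoffs 5, 1, 0 → best response Top.
Player 2 against (Top, In): payoffs -2, -1 → best response Y.
Player 2 against (Top, Out): payoffs 4, 8 → best response Y.
Player 2 against (Middle, In): payoffs -9, 1 → best response Y.
Player 2 against (Middle, Out): payoffs 6, -6 → best response X.
Player 2 against (Bottom, In): payoffs 4, 2 → best response X.
Player 2 against (Bottom, Out): payoffs 3, 6 → best response Y.
Player 3 against (Top, X): payoffs 9, 4 → best response In.
Player 3 against (Top, Y): payoffs -5, -3 → best response Out.
Player 3 against (Middle, X): payoffs 5, 4 → best response In.
Player 3 against (Middle, Y): payoffs -5, 9 → best response Out.
Player 3 against (Bottom, X): payoffs -5, 7 → best response Out.
Player 3 against (Bottom, Y): payoffs 2, -3 → best response In.
Mutual best responses: (Top, Y, Out).

Pure NE: (Top, Y, Out)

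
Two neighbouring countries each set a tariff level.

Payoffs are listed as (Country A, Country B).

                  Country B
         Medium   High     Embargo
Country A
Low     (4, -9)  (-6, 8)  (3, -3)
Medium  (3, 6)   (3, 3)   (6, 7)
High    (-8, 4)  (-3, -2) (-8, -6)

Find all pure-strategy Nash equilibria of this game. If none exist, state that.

Pure NE: (Medium, Embargo)

Country A against Medium: payoffs 4, 3, -8 → best response Low.
Country A against High: payoffs -6, 3, -3 → best response Medium.
Country A against Embargo: payoffs 3, 6, -8 → best response Medium.
Country B against Low: payoffs -9, 8, -3 → best response High.
Country B against Medium: payoffs 6, 3, 7 → best response Embargo.
Country B against High: payoffs 4, -2, -6 → best response Medium.
Mutual best responses: (Medium, Embargo).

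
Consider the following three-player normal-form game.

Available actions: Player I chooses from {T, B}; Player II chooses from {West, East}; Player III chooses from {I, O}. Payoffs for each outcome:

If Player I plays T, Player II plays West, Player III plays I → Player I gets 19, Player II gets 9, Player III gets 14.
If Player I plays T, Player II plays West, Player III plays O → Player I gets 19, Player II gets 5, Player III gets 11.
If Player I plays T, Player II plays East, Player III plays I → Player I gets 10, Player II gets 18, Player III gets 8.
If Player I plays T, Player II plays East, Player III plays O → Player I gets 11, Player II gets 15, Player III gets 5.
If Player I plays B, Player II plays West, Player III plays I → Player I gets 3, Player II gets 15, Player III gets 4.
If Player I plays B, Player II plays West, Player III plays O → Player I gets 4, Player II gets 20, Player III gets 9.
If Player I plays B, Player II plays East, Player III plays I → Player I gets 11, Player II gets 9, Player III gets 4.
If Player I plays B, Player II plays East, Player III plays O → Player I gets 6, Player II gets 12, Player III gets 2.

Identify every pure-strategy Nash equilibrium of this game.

For each player, find the best response to each opponent profile; mutual best responses are the pure NE.
Player I against (West, I): payoffs 19, 3 → best response T.
Player I against (West, O): payoffs 19, 4 → best response T.
Player I against (East, I): payoffs 10, 11 → best response B.
Player I against (East, O): payoffs 11, 6 → best response T.
Player II against (T, I): payoffs 9, 18 → best response East.
Player II against (T, O): payoffs 5, 15 → best response East.
Player II against (B, I): payoffs 15, 9 → best response West.
Player II against (B, O): payoffs 20, 12 → best response West.
Player III against (T, West): payoffs 14, 11 → best response I.
Player III against (T, East): payoffs 8, 5 → best response I.
Player III against (B, West): payoffs 4, 9 → best response O.
Player III against (B, East): payoffs 4, 2 → best response I.
No profile is a mutual best response for all players.

No pure-strategy Nash equilibrium.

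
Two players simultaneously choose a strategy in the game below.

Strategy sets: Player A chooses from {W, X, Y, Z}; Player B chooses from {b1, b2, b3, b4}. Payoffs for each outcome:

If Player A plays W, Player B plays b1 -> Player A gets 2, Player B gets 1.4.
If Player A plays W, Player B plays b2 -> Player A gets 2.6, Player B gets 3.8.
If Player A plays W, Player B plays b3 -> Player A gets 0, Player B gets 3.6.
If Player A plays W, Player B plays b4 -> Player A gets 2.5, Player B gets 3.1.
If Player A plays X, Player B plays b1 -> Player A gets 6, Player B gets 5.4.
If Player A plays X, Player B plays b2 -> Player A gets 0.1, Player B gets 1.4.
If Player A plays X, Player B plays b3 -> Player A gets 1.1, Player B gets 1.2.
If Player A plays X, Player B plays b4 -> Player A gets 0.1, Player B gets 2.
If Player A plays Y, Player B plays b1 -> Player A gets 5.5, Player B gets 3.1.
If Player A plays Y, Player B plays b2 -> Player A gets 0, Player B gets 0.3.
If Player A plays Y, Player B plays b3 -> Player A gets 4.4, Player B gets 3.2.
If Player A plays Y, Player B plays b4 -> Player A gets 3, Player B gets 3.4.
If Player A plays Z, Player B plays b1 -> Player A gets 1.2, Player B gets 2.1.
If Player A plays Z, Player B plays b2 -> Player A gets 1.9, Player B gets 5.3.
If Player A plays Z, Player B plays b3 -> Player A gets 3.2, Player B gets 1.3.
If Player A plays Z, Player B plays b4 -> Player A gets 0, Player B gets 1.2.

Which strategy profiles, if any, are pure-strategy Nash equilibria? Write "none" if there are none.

The pure Nash equilibria are (W, b2) and (X, b1) and (Y, b4).

For each strategy profile, look for a profitable unilateral deviation.
(W, b1): Player A can switch to X (2 → 6). Not NE.
(W, b2): Player A gets 2.6, best alternative 1.9; Player B gets 3.8, best alternative 3.6. No profitable deviation — NE.
(W, b3): Player A can switch to X (0 → 1.1). Not NE.
(W, b4): Player A can switch to Y (2.5 → 3). Not NE.
(X, b1): Player A gets 6, best alternative 5.5; Player B gets 5.4, best alternative 2. No profitable deviation — NE.
(X, b2): Player A can switch to W (0.1 → 2.6). Not NE.
(X, b3): Player A can switch to Y (1.1 → 4.4). Not NE.
(X, b4): Player A can switch to W (0.1 → 2.5). Not NE.
(Y, b1): Player A can switch to X (5.5 → 6). Not NE.
(Y, b2): Player A can switch to W (0 → 2.6). Not NE.
(Y, b3): Player B can switch to b4 (3.2 → 3.4). Not NE.
(Y, b4): Player A gets 3, best alternative 2.5; Player B gets 3.4, best alternative 3.2. No profitable deviation — NE.
(Z, b1): Player A can switch to W (1.2 → 2). Not NE.
(Z, b2): Player A can switch to W (1.9 → 2.6). Not NE.
(Z, b3): Player A can switch to Y (3.2 → 4.4). Not NE.
(The remaining 1 profile has a profitable deviation by the same check.)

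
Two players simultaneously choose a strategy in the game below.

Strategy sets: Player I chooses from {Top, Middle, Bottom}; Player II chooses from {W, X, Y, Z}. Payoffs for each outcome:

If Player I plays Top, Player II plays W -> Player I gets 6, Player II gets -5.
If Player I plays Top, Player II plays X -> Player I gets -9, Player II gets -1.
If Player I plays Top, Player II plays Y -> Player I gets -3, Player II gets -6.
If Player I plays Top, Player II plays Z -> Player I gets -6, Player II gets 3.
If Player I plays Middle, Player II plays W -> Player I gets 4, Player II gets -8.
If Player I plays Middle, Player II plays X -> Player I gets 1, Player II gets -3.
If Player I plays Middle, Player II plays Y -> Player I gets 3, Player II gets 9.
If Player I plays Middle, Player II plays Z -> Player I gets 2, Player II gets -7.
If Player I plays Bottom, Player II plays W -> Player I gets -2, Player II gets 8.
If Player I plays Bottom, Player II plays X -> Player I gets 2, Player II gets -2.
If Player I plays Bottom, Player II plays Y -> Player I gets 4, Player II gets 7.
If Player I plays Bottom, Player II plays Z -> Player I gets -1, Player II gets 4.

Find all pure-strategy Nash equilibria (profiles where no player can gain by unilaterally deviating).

none

Player I against W: payoffs 6, 4, -2 → best response Top.
Player I against X: payoffs -9, 1, 2 → best response Bottom.
Player I against Y: payoffs -3, 3, 4 → best response Bottom.
Player I against Z: payoffs -6, 2, -1 → best response Middle.
Player II against Top: payoffs -5, -1, -6, 3 → best response Z.
Player II against Middle: payoffs -8, -3, 9, -7 → best response Y.
Player II against Bottom: payoffs 8, -2, 7, 4 → best response W.
No profile is a mutual best response for all players.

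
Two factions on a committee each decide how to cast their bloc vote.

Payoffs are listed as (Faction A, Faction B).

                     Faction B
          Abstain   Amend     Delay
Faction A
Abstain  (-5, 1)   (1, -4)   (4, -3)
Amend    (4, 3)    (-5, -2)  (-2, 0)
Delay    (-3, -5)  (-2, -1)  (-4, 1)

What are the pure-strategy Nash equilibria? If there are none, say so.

Mark each player's best response to every combination of opponents' strategies; a profile where every player is best-responding is a pure Nash equilibrium.
Faction A against Abstain: payoffs -5, 4, -3 → best response Amend.
Faction A against Amend: payoffs 1, -5, -2 → best response Abstain.
Faction A against Delay: payoffs 4, -2, -4 → best response Abstain.
Faction B against Abstain: payoffs 1, -4, -3 → best response Abstain.
Faction B against Amend: payoffs 3, -2, 0 → best response Abstain.
Faction B against Delay: payoffs -5, -1, 1 → best response Delay.
Mutual best responses: (Amend, Abstain).

(Amend, Abstain)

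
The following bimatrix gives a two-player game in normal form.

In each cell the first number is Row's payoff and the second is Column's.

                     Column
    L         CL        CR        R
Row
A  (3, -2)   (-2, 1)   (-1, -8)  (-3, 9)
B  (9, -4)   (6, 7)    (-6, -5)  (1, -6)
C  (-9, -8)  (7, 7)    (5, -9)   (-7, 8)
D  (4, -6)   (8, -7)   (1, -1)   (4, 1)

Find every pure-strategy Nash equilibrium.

Pure NE: (D, R)

For each strategy profile, look for a profitable unilateral deviation.
(A, L): Row can switch to B (3 → 9). Not NE.
(A, CL): Row can switch to B (-2 → 6). Not NE.
(A, CR): Row can switch to C (-1 → 5). Not NE.
(A, R): Row can switch to B (-3 → 1). Not NE.
(B, L): Column can switch to CL (-4 → 7). Not NE.
(B, CL): Row can switch to C (6 → 7). Not NE.
(B, CR): Row can switch to A (-6 → -1). Not NE.
(B, R): Row can switch to D (1 → 4). Not NE.
(C, L): Row can switch to A (-9 → 3). Not NE.
(C, CL): Row can switch to D (7 → 8). Not NE.
(C, CR): Column can switch to L (-9 → -8). Not NE.
(C, R): Row can switch to A (-7 → -3). Not NE.
(D, R): Row gets 4, best alternative 1; Column gets 1, best alternative -1. No profitable deviation — NE.
(The remaining 3 profiles each have a profitable deviation by the same check.)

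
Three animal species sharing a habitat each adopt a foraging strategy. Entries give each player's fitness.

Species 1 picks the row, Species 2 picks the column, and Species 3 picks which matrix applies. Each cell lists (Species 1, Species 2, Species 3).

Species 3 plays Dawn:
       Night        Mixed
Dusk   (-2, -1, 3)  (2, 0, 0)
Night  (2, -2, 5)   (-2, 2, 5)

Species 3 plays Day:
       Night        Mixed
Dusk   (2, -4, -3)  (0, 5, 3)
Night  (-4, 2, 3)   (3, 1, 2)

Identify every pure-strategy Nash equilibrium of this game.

Species 1 against (Night, Dawn): payoffs -2, 2 → best response Night.
Species 1 against (Night, Day): payoffs 2, -4 → best response Dusk.
Species 1 against (Mixed, Dawn): payoffs 2, -2 → best response Dusk.
Species 1 against (Mixed, Day): payoffs 0, 3 → best response Night.
Species 2 against (Dusk, Dawn): payoffs -1, 0 → best response Mixed.
Species 2 against (Dusk, Day): payoffs -4, 5 → best response Mixed.
Species 2 against (Night, Dawn): payoffs -2, 2 → best response Mixed.
Species 2 against (Night, Day): payoffs 2, 1 → best response Night.
Species 3 against (Dusk, Night): payoffs 3, -3 → best response Dawn.
Species 3 against (Dusk, Mixed): payoffs 0, 3 → best response Day.
Species 3 against (Night, Night): payoffs 5, 3 → best response Dawn.
Species 3 against (Night, Mixed): payoffs 5, 2 → best response Dawn.
No profile is a mutual best response for all players.

This game has no pure Nash equilibrium.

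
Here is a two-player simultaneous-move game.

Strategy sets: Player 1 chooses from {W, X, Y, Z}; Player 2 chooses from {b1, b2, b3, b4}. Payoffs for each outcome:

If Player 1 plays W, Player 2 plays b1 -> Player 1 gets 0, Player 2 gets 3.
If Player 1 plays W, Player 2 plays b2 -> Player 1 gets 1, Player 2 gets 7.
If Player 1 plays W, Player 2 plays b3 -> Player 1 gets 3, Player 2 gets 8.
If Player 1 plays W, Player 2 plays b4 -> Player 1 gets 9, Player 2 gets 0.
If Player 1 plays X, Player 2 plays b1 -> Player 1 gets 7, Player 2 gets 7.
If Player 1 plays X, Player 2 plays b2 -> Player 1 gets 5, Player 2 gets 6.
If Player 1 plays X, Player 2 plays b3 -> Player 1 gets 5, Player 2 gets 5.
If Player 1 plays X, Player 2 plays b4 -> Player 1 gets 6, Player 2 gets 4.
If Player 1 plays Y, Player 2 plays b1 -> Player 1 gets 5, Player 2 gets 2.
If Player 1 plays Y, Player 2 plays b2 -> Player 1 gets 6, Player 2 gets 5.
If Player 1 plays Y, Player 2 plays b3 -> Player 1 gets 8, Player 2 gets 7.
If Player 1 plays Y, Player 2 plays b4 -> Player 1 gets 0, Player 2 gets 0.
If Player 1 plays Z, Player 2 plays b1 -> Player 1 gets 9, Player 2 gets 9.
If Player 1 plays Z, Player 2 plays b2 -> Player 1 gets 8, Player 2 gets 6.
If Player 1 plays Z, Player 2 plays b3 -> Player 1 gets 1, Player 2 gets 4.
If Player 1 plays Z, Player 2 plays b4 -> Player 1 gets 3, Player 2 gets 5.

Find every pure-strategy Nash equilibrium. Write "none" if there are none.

Player 1 against b1: payoffs 0, 7, 5, 9 → best response Z.
Player 1 against b2: payoffs 1, 5, 6, 8 → best response Z.
Player 1 against b3: payoffs 3, 5, 8, 1 → best response Y.
Player 1 against b4: payoffs 9, 6, 0, 3 → best response W.
Player 2 against W: payoffs 3, 7, 8, 0 → best response b3.
Player 2 against X: payoffs 7, 6, 5, 4 → best response b1.
Player 2 against Y: payoffs 2, 5, 7, 0 → best response b3.
Player 2 against Z: payoffs 9, 6, 4, 5 → best response b1.
Mutual best responses: (Y, b3); (Z, b1).

(Y, b3), (Z, b1)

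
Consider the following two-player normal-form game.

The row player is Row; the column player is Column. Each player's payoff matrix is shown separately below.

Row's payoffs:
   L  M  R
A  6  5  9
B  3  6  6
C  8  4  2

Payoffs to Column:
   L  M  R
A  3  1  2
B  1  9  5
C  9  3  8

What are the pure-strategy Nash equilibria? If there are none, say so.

The pure Nash equilibria are (B, M), (C, L).

Row against L: payoffs 6, 3, 8 → best response C.
Row against M: payoffs 5, 6, 4 → best response B.
Row against R: payoffs 9, 6, 2 → best response A.
Column against A: payoffs 3, 1, 2 → best response L.
Column against B: payoffs 1, 9, 5 → best response M.
Column against C: payoffs 9, 3, 8 → best response L.
Mutual best responses: (B, M); (C, L).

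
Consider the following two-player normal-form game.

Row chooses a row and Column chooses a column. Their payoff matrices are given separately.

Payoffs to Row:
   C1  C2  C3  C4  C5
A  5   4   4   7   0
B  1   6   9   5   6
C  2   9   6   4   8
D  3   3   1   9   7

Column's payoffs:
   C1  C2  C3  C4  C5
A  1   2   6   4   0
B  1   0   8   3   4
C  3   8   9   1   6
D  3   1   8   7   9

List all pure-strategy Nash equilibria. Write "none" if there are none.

Row against C1: payoffs 5, 1, 2, 3 → best response A.
Row against C2: payoffs 4, 6, 9, 3 → best response C.
Row against C3: payoffs 4, 9, 6, 1 → best response B.
Row against C4: payoffs 7, 5, 4, 9 → best response D.
Row against C5: payoffs 0, 6, 8, 7 → best response C.
Column against A: payoffs 1, 2, 6, 4, 0 → best response C3.
Column against B: payoffs 1, 0, 8, 3, 4 → best response C3.
Column against C: payoffs 3, 8, 9, 1, 6 → best response C3.
Column against D: payoffs 3, 1, 8, 7, 9 → best response C5.
Mutual best responses: (B, C3).

The unique pure-strategy Nash equilibrium is (B, C3).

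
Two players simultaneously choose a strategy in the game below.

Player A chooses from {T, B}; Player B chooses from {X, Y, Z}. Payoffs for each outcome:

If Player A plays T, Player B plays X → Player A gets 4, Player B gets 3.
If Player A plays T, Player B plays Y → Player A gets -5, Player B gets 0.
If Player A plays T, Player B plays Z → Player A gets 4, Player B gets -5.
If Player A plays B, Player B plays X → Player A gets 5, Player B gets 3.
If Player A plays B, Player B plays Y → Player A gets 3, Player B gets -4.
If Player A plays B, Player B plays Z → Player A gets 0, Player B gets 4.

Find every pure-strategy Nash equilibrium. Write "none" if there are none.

No pure-strategy Nash equilibrium.

Check each profile: it is a Nash equilibrium iff no player can strictly gain by switching unilaterally.
(T, X): Player A can switch to B (4 → 5). Not NE.
(T, Y): Player A can switch to B (-5 → 3). Not NE.
(T, Z): Player B can switch to X (-5 → 3). Not NE.
(B, X): Player B can switch to Z (3 → 4). Not NE.
(B, Y): Player B can switch to X (-4 → 3). Not NE.
(B, Z): Player A can switch to T (0 → 4). Not NE.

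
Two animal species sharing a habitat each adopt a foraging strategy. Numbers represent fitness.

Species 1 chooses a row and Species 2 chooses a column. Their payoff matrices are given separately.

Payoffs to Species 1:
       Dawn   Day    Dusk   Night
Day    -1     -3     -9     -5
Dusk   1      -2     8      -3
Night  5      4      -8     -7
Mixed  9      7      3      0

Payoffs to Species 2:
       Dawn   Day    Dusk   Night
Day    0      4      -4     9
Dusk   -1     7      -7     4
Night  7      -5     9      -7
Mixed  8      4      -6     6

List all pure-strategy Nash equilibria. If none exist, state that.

The unique pure-strategy Nash equilibrium is (Mixed, Dawn).

Species 1 against Dawn: payoffs -1, 1, 5, 9 → best response Mixed.
Species 1 against Day: payoffs -3, -2, 4, 7 → best response Mixed.
Species 1 against Dusk: payoffs -9, 8, -8, 3 → best response Dusk.
Species 1 against Night: payoffs -5, -3, -7, 0 → best response Mixed.
Species 2 against Day: payoffs 0, 4, -4, 9 → best response Night.
Species 2 against Dusk: payoffs -1, 7, -7, 4 → best response Day.
Species 2 against Night: payoffs 7, -5, 9, -7 → best response Dusk.
Species 2 against Mixed: payoffs 8, 4, -6, 6 → best response Dawn.
Mutual best responses: (Mixed, Dawn).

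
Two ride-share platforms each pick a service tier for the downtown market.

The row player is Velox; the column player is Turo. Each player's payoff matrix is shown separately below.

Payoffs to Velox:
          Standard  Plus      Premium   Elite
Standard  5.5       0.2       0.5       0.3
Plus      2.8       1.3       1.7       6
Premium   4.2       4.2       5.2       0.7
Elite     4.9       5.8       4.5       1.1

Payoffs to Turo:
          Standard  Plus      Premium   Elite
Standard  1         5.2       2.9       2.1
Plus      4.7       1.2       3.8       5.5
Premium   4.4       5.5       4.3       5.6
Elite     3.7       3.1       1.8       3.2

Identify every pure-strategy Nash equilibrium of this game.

Pure NE: (Plus, Elite)

Velox against Standard: payoffs 5.5, 2.8, 4.2, 4.9 → best response Standard.
Velox against Plus: payoffs 0.2, 1.3, 4.2, 5.8 → best response Elite.
Velox against Premium: payoffs 0.5, 1.7, 5.2, 4.5 → best response Premium.
Velox against Elite: payoffs 0.3, 6, 0.7, 1.1 → best response Plus.
Turo against Standard: payoffs 1, 5.2, 2.9, 2.1 → best response Plus.
Turo against Plus: payoffs 4.7, 1.2, 3.8, 5.5 → best response Elite.
Turo against Premium: payoffs 4.4, 5.5, 4.3, 5.6 → best response Elite.
Turo against Elite: payoffs 3.7, 3.1, 1.8, 3.2 → best response Standard.
Mutual best responses: (Plus, Elite).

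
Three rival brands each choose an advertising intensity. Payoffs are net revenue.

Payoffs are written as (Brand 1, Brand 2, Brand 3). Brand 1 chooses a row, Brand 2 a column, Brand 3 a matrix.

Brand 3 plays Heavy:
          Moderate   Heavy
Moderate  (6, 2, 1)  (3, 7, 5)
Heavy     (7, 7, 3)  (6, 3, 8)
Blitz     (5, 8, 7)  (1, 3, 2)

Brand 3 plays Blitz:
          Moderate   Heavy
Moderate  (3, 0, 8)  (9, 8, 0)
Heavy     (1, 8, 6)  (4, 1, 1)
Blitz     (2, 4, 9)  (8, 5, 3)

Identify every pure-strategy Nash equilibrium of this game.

This game has no pure Nash equilibrium.

Brand 1 against (Moderate, Heavy): payoffs 6, 7, 5 → best response Heavy.
Brand 1 against (Moderate, Blitz): payoffs 3, 1, 2 → best response Moderate.
Brand 1 against (Heavy, Heavy): payoffs 3, 6, 1 → best response Heavy.
Brand 1 against (Heavy, Blitz): payoffs 9, 4, 8 → best response Moderate.
Brand 2 against (Moderate, Heavy): payoffs 2, 7 → best response Heavy.
Brand 2 against (Moderate, Blitz): payoffs 0, 8 → best response Heavy.
Brand 2 against (Heavy, Heavy): payoffs 7, 3 → best response Moderate.
Brand 2 against (Heavy, Blitz): payoffs 8, 1 → best response Moderate.
Brand 2 against (Blitz, Heavy): payoffs 8, 3 → best response Moderate.
Brand 2 against (Blitz, Blitz): payoffs 4, 5 → best response Heavy.
Brand 3 against (Moderate, Moderate): payoffs 1, 8 → best response Blitz.
Brand 3 against (Moderate, Heavy): payoffs 5, 0 → best response Heavy.
Brand 3 against (Heavy, Moderate): payoffs 3, 6 → best response Blitz.
Brand 3 against (Heavy, Heavy): payoffs 8, 1 → best response Heavy.
Brand 3 against (Blitz, Moderate): payoffs 7, 9 → best response Blitz.
Brand 3 against (Blitz, Heavy): payoffs 2, 3 → best response Blitz.
No profile is a mutual best response for all players.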